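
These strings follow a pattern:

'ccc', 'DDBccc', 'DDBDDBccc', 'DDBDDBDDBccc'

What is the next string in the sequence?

Every step adds DDB at the front: s(k+1) = DDB·s(k).
One more step from DDBDDBDDBccc gives the answer.

DDBDDBDDBDDBccc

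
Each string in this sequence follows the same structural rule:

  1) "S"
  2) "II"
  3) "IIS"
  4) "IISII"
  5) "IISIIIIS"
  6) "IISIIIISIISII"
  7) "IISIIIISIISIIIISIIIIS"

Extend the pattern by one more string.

IISIIIISIISIIIISIIIISIISIIIISIISII

Each term (from the third on) is the previous term followed by the one before it: term 3 = II·S = IIS.
Continuing: IISIIIISIISIIIISIIIIS · IISIIIISIISII gives term 8.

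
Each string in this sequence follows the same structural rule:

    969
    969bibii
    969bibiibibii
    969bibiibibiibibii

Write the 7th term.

969bibiibibiibibiibibiibibiibibii

Every step adds bibii to the end: s(k+1) = s(k)·bibii.
From 969bibiibibiibibii, 3 further steps: 969bibiibibiibibii → 969bibiibibiibibiibibii → 969bibiibibiibibiibibiibibii → (answer).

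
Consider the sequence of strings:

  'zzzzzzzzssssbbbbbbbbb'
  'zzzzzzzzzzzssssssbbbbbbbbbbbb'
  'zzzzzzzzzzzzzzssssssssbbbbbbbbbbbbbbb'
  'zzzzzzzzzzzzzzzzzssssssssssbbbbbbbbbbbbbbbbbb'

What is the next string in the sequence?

Each string has the form z^{3n+2} s^{2n} b^{3n+3}, where the shown terms are n = 2, 3, 4, 5.
At n = 6 the blocks have lengths 20, 12, 21.

zzzzzzzzzzzzzzzzzzzzssssssssssssbbbbbbbbbbbbbbbbbbbbb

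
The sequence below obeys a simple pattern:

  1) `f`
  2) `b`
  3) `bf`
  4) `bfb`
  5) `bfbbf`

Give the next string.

Each term (from the third on) is the previous term followed by the one before it: term 3 = b·f = bf.
So term 6 is bfbbf·bfb.

bfbbfbfb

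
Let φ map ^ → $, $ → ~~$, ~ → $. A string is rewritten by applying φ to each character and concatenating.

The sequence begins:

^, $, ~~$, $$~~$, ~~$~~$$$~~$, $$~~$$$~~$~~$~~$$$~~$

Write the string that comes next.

φ($$~~$$$~~$~~$~~$$$~~$) expands symbol-by-symbol to ~~$ ~~$ $ $ ~~$ ~~$ ~~$ $ $ ~~$ $ $ ~~$ $ $ ~~$ ~~$ ~~$ $ $ ~~$; joining the 21 pieces gives the next term.

~~$~~$$$~~$~~$~~$$$~~$$$~~$$$~~$~~$~~$$$~~$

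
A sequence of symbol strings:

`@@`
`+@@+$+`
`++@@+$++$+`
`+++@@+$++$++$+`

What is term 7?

Every step adds + to the front and +$+ to the end of the previous string.
From +++@@+$++$++$+, 3 further steps: +++@@+$++$++$+ → ++++@@+$++$++$++$+ → +++++@@+$++$++$++$++$+ → (answer).

++++++@@+$++$++$++$++$++$+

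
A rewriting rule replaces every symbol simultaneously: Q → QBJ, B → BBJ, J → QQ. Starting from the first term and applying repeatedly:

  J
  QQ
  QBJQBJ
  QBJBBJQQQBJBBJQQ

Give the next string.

Replace each of the 16 characters of QBJBBJQQQBJBBJQQ in place — QBJ BBJ QQ BBJ BBJ QQ QBJ QBJ QBJ BBJ QQ BBJ BBJ QQ QBJ QBJ — and concatenate.

QBJBBJQQBBJBBJQQQBJQBJQBJBBJQQBBJBBJQQQBJQBJ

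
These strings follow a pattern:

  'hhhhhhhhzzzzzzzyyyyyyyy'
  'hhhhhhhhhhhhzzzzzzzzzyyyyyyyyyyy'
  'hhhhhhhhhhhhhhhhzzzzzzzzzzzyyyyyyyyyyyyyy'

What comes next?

hhhhhhhhhhhhhhhhhhhhzzzzzzzzzzzzzyyyyyyyyyyyyyyyyy

Reading off run lengths: h runs 8, 12, 16; z runs 7, 9, 11; y runs 8, 11, 14 — each is linear in n, where the shown terms are n = 2, 3, 4.
For the next term, n = 5, so the run lengths are 20, 13, 17.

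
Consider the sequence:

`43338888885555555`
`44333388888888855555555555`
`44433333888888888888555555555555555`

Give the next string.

Reading off run lengths: 4 runs 1, 2, 3; 3 runs 3, 4, 5; 8 runs 6, 9, 12; 5 runs 7, 11, 15 — each is linear in n (n = 1, 2, …).
At n = 4 the blocks have lengths 4, 6, 15, 19.

44443333338888888888888885555555555555555555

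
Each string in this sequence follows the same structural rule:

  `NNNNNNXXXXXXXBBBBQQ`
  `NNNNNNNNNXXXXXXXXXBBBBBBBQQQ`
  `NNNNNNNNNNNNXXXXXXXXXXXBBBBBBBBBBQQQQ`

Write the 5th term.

NNNNNNNNNNNNNNNNNNXXXXXXXXXXXXXXXBBBBBBBBBBBBBBBBQQQQQQ

Reading off run lengths: N runs 6, 9, 12; X runs 7, 9, 11; B runs 4, 7, 10; Q runs 2, 3, 4 — each is linear in n, where the shown terms are n = 2, 3, 4.
For term 5, n = 6, so the run lengths are 18, 15, 16, 6.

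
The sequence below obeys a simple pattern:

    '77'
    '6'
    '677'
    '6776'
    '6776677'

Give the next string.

From term 3 onward, concatenate the last term with the second-to-last: 6·77 = 677, 677·6 = 6776, …
Continuing: 6776677 · 6776 gives term 6.

67766776776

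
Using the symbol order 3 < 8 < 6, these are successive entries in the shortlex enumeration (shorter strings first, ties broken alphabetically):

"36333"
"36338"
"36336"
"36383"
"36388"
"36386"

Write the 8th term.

Continuing the enumeration 2 steps past 36386: 36386 → 36363 → (answer).

36368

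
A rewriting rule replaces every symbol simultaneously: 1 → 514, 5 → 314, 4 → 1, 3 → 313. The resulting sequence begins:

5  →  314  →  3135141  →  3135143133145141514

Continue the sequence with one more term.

Rewriting the 19 symbols of 3135143133145141514 one by one yields 313 514 313 314 514 1 313 514 313 313 514 1 314 514 1 514 314 514 1; concatenated:

3135143133145141313514313313514131451415143145141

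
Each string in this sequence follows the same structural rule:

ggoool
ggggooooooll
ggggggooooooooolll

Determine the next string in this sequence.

ggggggggoooooooooooollll

Each string has the form g^{2n} o^{3n} l^{n} (n = 1, 2, …).
At n = 4 the blocks have lengths 8, 12, 4.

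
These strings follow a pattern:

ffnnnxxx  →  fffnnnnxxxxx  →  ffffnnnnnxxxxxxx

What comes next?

fffffnnnnnnxxxxxxxxx

Term n consists of n+1 f's, followed by n+2 n's, followed by 2n+1 x's (n = 1, 2, …).
At n = 4 the blocks have lengths 5, 6, 9.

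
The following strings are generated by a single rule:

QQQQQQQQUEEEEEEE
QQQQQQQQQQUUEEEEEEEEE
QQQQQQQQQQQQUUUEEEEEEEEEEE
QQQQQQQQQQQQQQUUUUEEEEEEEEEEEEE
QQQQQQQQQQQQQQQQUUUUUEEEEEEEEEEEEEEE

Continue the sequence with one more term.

The n-th term is 2n+2 Q's then n-2 U's then 2n+1 E's, where the shown terms are n = 3, 4, 5, 6, 7.
Setting n = 8 gives 18, 6, 17 characters in each block.

QQQQQQQQQQQQQQQQQQUUUUUUEEEEEEEEEEEEEEEEE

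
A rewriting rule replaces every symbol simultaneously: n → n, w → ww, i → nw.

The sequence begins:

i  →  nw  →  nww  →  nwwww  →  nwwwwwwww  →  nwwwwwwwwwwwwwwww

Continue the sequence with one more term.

Applying the rule to each of the 17 symbols of nwwwwwwwwwwwwwwww gives the pieces n ww ww ww ww ww ww ww ww ww ww ww ww ww ww ww ww, which concatenate to the answer.

nwwwwwwwwwwwwwwwwwwwwwwwwwwwwwwww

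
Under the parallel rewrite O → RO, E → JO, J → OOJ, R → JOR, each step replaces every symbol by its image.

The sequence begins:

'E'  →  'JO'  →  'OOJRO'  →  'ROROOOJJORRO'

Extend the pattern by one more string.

Expanding ROROOOJJORRO: R→JOR, O→RO, R→JOR, O→RO, O→RO, O→RO, J→OOJ, J→OOJ, O→RO, R→JOR, R→JOR, O→RO. Concatenated: JOR RO JOR RO RO RO OOJ OOJ RO JOR JOR RO.

JORROJORROROROOOJOOJROJORJORRO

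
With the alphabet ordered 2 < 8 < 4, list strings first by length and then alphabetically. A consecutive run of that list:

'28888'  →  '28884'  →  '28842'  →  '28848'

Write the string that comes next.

28844

Find the rightmost character of 28848 below 4, bump it to the next letter, and reset everything to its right to 2.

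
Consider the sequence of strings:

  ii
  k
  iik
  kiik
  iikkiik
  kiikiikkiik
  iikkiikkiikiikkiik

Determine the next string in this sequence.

From term 3 onward, concatenate the second-to-last term with the last: ii·k = iik, k·iik = kiik, …
The next term joins kiikiikkiik and iikkiikkiikiikkiik.

kiikiikkiikiikkiikkiikiikkiik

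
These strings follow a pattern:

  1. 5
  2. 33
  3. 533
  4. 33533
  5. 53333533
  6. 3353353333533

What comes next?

Each term (from the third on) is the two preceding terms concatenated in order: term 3 = 5·33 = 533.
Continuing: 53333533 · 3353353333533 gives term 7.

533335333353353333533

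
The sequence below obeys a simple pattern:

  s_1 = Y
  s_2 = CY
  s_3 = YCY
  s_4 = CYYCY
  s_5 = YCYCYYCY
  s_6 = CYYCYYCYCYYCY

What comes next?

YCYCYYCYCYYCYYCYCYYCY

Each term (from the third on) is the two preceding terms concatenated in order: term 3 = Y·CY = YCY.
Continuing: YCYCYYCY · CYYCYYCYCYYCY gives term 7.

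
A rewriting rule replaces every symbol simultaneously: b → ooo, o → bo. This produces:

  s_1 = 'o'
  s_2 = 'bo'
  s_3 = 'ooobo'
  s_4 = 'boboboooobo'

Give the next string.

Apply φ to boboboooobo symbol by symbol: b→ooo, o→bo, b→ooo, o→bo, b→ooo, o→bo, o→bo, o→bo, o→bo, b→ooo, o→bo; joined: ooo bo ooo bo ooo bo bo bo bo ooo bo.

oooboooobooooboboboboooobo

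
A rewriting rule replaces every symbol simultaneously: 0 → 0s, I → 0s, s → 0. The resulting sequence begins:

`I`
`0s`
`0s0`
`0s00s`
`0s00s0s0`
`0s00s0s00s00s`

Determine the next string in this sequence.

0s00s0s00s00s0s00s0s0

Replace each of the 13 characters of 0s00s0s00s00s in place — 0s 0 0s 0s 0 0s 0 0s 0s 0 0s 0s 0 — and concatenate.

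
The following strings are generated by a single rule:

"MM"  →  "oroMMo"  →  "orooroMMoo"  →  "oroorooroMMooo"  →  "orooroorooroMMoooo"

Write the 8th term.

Each term wraps the previous one in oro on the left and o on the right.
From orooroorooroMMoooo, 3 further steps: orooroorooroMMoooo → oroorooroorooroMMooooo → orooroorooroorooroMMoooooo → (answer).

oroorooroorooroorooroMMooooooo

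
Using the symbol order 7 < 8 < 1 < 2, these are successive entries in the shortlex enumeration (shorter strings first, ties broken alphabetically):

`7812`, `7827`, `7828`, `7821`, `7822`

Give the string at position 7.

Continuing the enumeration 2 steps past 7822: 7822 → 7177 → (answer).

7178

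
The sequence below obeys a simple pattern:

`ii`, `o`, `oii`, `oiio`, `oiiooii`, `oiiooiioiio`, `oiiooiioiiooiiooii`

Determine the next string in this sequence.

oiiooiioiiooiiooiioiiooiioiio

Each term (from the third on) is the previous term followed by the one before it: term 3 = o·ii = oii.
The next term joins oiiooiioiiooiiooii and oiiooiioiio.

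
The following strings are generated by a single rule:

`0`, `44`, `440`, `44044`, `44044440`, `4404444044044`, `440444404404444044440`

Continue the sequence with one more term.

Each term (from the third on) is the previous term followed by the one before it: term 3 = 44·0 = 440.
The next term joins 440444404404444044440 and 4404444044044.

4404444044044440444404404444044044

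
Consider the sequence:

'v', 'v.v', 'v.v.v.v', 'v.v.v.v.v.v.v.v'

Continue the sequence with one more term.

Every step duplicates the string with '.' between the halves.
Doubling v.v.v.v.v.v.v.v with '.' between the halves:

v.v.v.v.v.v.v.v.v.v.v.v.v.v.v.v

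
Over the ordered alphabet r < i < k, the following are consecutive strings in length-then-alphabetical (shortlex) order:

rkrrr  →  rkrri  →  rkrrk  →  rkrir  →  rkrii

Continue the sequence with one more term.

rkrik

Treat rkrii as a base-3 numeral over the given alphabet and add one, carrying through any trailing k's.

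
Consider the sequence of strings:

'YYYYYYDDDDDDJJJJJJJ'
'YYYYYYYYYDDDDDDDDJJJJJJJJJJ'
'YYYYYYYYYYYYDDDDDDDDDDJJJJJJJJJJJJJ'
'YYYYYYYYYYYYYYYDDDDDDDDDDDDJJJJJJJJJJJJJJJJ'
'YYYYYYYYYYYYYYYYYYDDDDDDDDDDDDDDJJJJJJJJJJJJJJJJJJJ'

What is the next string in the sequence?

The n-th term is 3n Y's then 2n+2 D's then 3n+1 J's, where the shown terms are n = 2, 3, 4, 5, 6.
Setting n = 7 gives 21, 16, 22 characters in each block.

YYYYYYYYYYYYYYYYYYYYYDDDDDDDDDDDDDDDDJJJJJJJJJJJJJJJJJJJJJJ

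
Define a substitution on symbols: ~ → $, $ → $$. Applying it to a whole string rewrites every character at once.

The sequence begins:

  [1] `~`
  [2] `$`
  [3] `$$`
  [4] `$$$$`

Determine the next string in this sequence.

Expanding $$$$: $→$$, $→$$, $→$$, $→$$. Concatenated: $$ $$ $$ $$.

$$$$$$$$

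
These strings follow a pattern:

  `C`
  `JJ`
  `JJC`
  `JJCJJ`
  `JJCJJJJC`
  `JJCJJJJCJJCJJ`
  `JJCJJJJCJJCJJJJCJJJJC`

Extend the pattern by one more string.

This is a Fibonacci-style word recurrence s(k) = s(k−1)·s(k−2): e.g. JJ·C = JJC.
So term 8 is JJCJJJJCJJCJJJJCJJJJC·JJCJJJJCJJCJJ.

JJCJJJJCJJCJJJJCJJJJCJJCJJJJCJJCJJ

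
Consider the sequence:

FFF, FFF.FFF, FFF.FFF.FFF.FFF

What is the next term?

FFF.FFF.FFF.FFF.FFF.FFF.FFF.FFF

Every step duplicates the string with '.' between the halves.
One more doubling of FFF.FFF.FFF.FFF gives the answer.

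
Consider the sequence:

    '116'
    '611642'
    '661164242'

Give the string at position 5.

666611642424242

s(k+1) = 6·s(k)·42, so each term gains 6 as a prefix and 42 as a suffix.
From 661164242, 2 further steps: 661164242 → 666116424242 → (answer).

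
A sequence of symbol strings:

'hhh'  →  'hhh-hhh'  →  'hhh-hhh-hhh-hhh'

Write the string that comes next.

Each string is two copies of the previous one joined by '-'.
Doubling hhh-hhh-hhh-hhh with '-' between the halves:

hhh-hhh-hhh-hhh-hhh-hhh-hhh-hhh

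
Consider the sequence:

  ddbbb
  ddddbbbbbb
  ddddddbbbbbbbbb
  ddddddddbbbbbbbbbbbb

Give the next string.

ddddddddddbbbbbbbbbbbbbbb

Term n consists of 2n d's, followed by 3n b's (n = 1, 2, …).
At n = 5 the blocks have lengths 10, 15.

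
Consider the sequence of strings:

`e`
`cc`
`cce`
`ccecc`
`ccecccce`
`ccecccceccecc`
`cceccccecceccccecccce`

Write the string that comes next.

Each term (from the third on) is the previous term followed by the one before it: term 3 = cc·e = cce.
Continuing: cceccccecceccccecccce · ccecccceccecc gives term 8.

cceccccecceccccecccceccecccceccecc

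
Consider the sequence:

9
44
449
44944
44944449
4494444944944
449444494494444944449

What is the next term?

Each term (from the third on) is the previous term followed by the one before it: term 3 = 44·9 = 449.
The next term joins 449444494494444944449 and 4494444944944.

4494444944944449444494494444944944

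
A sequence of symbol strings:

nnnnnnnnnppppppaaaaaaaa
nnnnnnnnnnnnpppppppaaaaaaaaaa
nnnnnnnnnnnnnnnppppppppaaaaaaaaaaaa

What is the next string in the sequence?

Reading off run lengths: n runs 9, 12, 15; p runs 6, 7, 8; a runs 8, 10, 12 — each is linear in n, where the shown terms are n = 3, 4, 5.
Setting n = 6 gives 18, 9, 14 characters in each block.

nnnnnnnnnnnnnnnnnnpppppppppaaaaaaaaaaaaaa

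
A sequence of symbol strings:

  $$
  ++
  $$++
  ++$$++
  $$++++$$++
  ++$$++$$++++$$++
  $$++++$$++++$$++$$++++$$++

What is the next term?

This is a Fibonacci-style word recurrence s(k) = s(k−2)·s(k−1): e.g. $$·++ = $$++.
Continuing: ++$$++$$++++$$++ · $$++++$$++++$$++$$++++$$++ gives term 8.

++$$++$$++++$$++$$++++$$++++$$++$$++++$$++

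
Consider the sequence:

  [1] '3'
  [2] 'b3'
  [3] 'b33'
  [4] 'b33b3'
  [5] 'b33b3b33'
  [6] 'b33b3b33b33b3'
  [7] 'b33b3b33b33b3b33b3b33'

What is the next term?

b33b3b33b33b3b33b3b33b33b3b33b33b3

Each term (from the third on) is the previous term followed by the one before it: term 3 = b3·3 = b33.
Continuing: b33b3b33b33b3b33b3b33 · b33b3b33b33b3 gives term 8.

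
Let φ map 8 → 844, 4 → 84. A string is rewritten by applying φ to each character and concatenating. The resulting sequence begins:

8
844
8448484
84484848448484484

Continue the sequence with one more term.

Applying the rule to each of the 17 symbols of 84484848448484484 gives the pieces 844 84 84 844 84 844 84 844 84 84 844 84 844 84 84 844 84, which concatenate to the answer.

84484848448484484844848484484844848484484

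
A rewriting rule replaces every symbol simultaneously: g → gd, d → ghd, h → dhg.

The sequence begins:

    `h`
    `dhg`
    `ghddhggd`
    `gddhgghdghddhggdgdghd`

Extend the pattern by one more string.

Replace each of the 21 characters of gddhgghdghddhggdgdghd in place — gd ghd ghd dhg gd gd dhg ghd gd dhg ghd ghd dhg gd gd ghd gd ghd gd dhg ghd — and concatenate.

gdghdghddhggdgddhgghdgddhgghdghddhggdgdghdgdghdgddhgghd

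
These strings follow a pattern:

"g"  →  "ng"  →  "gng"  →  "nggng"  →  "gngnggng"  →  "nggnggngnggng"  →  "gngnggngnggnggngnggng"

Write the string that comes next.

Each term (from the third on) is the two preceding terms concatenated in order: term 3 = g·ng = gng.
So term 8 is nggnggngnggng·gngnggngnggnggngnggng.

nggnggngnggnggngnggngnggnggngnggng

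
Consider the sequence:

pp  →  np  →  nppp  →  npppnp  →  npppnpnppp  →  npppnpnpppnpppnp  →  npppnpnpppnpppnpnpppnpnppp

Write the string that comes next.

Each term (from the third on) is the previous term followed by the one before it: term 3 = np·pp = nppp.
The next term joins npppnpnpppnpppnpnpppnpnppp and npppnpnpppnpppnp.

npppnpnpppnpppnpnpppnpnpppnpppnpnpppnpppnp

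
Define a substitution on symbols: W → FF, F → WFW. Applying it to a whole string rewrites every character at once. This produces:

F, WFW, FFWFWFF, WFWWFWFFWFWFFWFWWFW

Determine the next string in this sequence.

Rewriting the 19 symbols of WFWWFWFFWFWFFWFWWFW one by one yields FF WFW FF FF WFW FF WFW WFW FF WFW FF WFW WFW FF WFW FF FF WFW FF; concatenated:

FFWFWFFFFWFWFFWFWWFWFFWFWFFWFWWFWFFWFWFFFFWFWFF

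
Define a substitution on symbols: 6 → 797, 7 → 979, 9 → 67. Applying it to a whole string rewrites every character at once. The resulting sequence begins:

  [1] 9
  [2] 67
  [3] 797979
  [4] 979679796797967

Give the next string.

679796779797967979677979796797967797979

Applying the rule to each of the 15 symbols of 979679796797967 gives the pieces 67 979 67 797 979 67 979 67 797 979 67 979 67 797 979, which concatenate to the answer.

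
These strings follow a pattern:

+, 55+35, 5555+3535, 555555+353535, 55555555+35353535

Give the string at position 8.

55555555555555+35353535353535

Each term wraps the previous one in 55 on the left and 35 on the right.
From 55555555+35353535, 3 further steps: 55555555+35353535 → 5555555555+3535353535 → 555555555555+353535353535 → (answer).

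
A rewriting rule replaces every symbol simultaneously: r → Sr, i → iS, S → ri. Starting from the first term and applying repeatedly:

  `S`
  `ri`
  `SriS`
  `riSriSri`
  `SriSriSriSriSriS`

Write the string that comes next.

Applying the rule to each of the 16 symbols of SriSriSriSriSriS gives the pieces ri Sr iS ri Sr iS ri Sr iS ri Sr iS ri Sr iS ri, which concatenate to the answer.

riSriSriSriSriSriSriSriSriSriSri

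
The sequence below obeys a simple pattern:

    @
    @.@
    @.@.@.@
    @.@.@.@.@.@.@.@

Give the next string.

s(k+1) = s(k)·.·s(k) — each term doubles the last with '.' between the halves.
Doubling @.@.@.@.@.@.@.@ with '.' between the halves:

@.@.@.@.@.@.@.@.@.@.@.@.@.@.@.@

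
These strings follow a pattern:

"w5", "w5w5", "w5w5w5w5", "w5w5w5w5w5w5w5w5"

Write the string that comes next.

Every step duplicates the string.
One more doubling of w5w5w5w5w5w5w5w5 gives the answer.

w5w5w5w5w5w5w5w5w5w5w5w5w5w5w5w5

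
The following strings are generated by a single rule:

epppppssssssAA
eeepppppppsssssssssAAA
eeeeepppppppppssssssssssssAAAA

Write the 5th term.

eeeeeeeeepppppppppppppssssssssssssssssssAAAAAA

The n-th term is 2n-1 e's then 2n+3 p's then 3n+3 s's then n+1 A's (n = 1, 2, …).
For term 5, n = 5, so the run lengths are 9, 13, 18, 6.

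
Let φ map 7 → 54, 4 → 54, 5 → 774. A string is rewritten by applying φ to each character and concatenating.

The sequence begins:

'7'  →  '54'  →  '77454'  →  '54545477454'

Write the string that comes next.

77454774547745454545477454

Apply φ to 54545477454 symbol by symbol: 5→774, 4→54, 5→774, 4→54, 5→774, 4→54, 7→54, 7→54, 4→54, 5→774, 4→54; joined: 774 54 774 54 774 54 54 54 54 774 54.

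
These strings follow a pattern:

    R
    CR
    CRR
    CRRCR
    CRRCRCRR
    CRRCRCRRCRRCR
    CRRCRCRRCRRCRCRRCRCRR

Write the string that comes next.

CRRCRCRRCRRCRCRRCRCRRCRRCRCRRCRRCR

Each term (from the third on) is the previous term followed by the one before it: term 3 = CR·R = CRR.
So term 8 is CRRCRCRRCRRCRCRRCRCRR·CRRCRCRRCRRCR.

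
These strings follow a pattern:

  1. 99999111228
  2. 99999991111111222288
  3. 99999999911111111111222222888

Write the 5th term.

99999999999991111111111111111111222222222288888

Each string has the form 9^{2n+3} 1^{4n-1} 2^{2n} 8^{n} (n = 1, 2, …).
Setting n = 5 gives 13, 19, 10, 5 characters in each block.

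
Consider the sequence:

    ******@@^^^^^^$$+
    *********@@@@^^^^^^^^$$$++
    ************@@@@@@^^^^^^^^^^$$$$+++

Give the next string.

Term n consists of 3n *'s, followed by 2n-2 @'s, followed by 2n+2 ^'s, followed by n $'s, followed by n-1 +'s, where the shown terms are n = 2, 3, 4.
At n = 5 the blocks have lengths 15, 8, 12, 5, 4.

***************@@@@@@@@^^^^^^^^^^^^$$$$$++++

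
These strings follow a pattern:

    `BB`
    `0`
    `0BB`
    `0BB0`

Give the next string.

0BB00BB

This is a Fibonacci-style word recurrence s(k) = s(k−1)·s(k−2): e.g. 0·BB = 0BB.
So term 5 is 0BB0·0BB.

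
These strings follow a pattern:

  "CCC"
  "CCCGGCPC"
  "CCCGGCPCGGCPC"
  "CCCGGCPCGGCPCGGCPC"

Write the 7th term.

The strings grow by a fixed suffix GGCPC each time.
From CCCGGCPCGGCPCGGCPC, 3 further steps: CCCGGCPCGGCPCGGCPC → CCCGGCPCGGCPCGGCPCGGCPC → CCCGGCPCGGCPCGGCPCGGCPCGGCPC → (answer).

CCCGGCPCGGCPCGGCPCGGCPCGGCPCGGCPC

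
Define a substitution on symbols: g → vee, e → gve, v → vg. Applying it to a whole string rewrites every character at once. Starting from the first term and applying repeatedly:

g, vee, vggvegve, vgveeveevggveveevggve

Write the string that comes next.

vgveevggvegvevggvegvevgveeveevggvevggvegvevgveeveevggve

Replace each of the 21 characters of vgveeveevggveveevggve in place — vg vee vg gve gve vg gve gve vg vee vee vg gve vg gve gve vg vee vee vg gve — and concatenate.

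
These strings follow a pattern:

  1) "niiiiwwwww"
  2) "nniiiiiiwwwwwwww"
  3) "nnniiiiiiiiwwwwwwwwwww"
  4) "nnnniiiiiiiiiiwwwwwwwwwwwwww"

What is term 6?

Reading off run lengths: n runs 1, 2, 3, 4; i runs 4, 6, 8, 10; w runs 5, 8, 11, 14 — each is linear in n, where the shown terms are n = 2, 3, 4, 5.
For term 6, n = 7, so the run lengths are 6, 14, 20.

nnnnnniiiiiiiiiiiiiiwwwwwwwwwwwwwwwwwwww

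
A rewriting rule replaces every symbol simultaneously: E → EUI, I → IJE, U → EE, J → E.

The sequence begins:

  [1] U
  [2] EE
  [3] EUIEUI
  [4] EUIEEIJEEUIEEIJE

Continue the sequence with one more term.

EUIEEIJEEUIEUIIJEEEUIEUIEEIJEEUIEUIIJEEEUI

Replace each of the 16 characters of EUIEEIJEEUIEEIJE in place — EUI EE IJE EUI EUI IJE E EUI EUI EE IJE EUI EUI IJE E EUI — and concatenate.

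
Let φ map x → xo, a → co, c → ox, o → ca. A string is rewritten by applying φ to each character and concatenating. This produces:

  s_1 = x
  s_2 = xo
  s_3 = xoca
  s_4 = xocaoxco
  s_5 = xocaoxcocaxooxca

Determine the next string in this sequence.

Rewriting the 16 symbols of xocaoxcocaxooxca one by one yields xo ca ox co ca xo ox ca ox co xo ca ca xo ox co; concatenated:

xocaoxcocaxooxcaoxcoxocacaxooxco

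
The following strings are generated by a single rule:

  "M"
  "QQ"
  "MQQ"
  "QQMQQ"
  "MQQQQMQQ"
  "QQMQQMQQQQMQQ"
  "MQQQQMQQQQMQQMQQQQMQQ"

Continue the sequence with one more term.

Each term (from the third on) is the two preceding terms concatenated in order: term 3 = M·QQ = MQQ.
The next term joins QQMQQMQQQQMQQ and MQQQQMQQQQMQQMQQQQMQQ.

QQMQQMQQQQMQQMQQQQMQQQQMQQMQQQQMQQ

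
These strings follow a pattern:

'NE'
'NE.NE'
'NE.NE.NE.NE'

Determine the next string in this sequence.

s(k+1) = s(k)·.·s(k) — each term doubles the last with '.' between the halves.
Doubling NE.NE.NE.NE with '.' between the halves:

NE.NE.NE.NE.NE.NE.NE.NE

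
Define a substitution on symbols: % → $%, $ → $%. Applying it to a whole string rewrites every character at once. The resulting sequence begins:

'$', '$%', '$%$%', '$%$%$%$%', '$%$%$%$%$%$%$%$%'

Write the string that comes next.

Rewriting the 16 symbols of $%$%$%$%$%$%$%$% one by one yields $% $% $% $% $% $% $% $% $% $% $% $% $% $% $% $%; concatenated:

$%$%$%$%$%$%$%$%$%$%$%$%$%$%$%$%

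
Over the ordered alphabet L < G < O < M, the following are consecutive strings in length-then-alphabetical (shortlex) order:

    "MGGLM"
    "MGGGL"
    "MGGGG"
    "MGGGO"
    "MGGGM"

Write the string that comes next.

MGGOL

Treat MGGGM as a base-4 numeral over the given alphabet and add one, carrying through any trailing M's.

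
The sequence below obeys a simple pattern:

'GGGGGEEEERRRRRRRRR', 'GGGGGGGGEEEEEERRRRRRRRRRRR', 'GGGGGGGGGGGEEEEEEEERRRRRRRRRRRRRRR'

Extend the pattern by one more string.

The n-th term is 3n-1 G's then 2n E's then 3n+3 R's, where the shown terms are n = 2, 3, 4.
Setting n = 5 gives 14, 10, 18 characters in each block.

GGGGGGGGGGGGGGEEEEEEEEEERRRRRRRRRRRRRRRRRR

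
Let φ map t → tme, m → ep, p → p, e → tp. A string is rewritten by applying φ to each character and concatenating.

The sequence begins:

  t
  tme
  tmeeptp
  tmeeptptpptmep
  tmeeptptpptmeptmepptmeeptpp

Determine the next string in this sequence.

φ(tmeeptptpptmeptmepptmeeptpp) expands symbol-by-symbol to tme ep tp tp p tme p tme p p tme ep tp p tme ep tp p p tme ep tp tp p tme p p; joining the 27 pieces gives the next term.

tmeeptptpptmeptmepptmeeptpptmeeptppptmeeptptpptmepp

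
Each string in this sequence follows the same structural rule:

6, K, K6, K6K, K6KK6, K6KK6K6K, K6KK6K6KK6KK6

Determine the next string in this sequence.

Each term (from the third on) is the previous term followed by the one before it: term 3 = K·6 = K6.
Continuing: K6KK6K6KK6KK6 · K6KK6K6K gives term 8.

K6KK6K6KK6KK6K6KK6K6K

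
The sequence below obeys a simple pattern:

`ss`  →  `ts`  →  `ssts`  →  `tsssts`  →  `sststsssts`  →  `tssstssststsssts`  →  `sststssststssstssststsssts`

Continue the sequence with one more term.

This is a Fibonacci-style word recurrence s(k) = s(k−2)·s(k−1): e.g. ss·ts = ssts.
The next term joins tssstssststsssts and sststssststssstssststsssts.

tssstssststssstssststssststssstssststsssts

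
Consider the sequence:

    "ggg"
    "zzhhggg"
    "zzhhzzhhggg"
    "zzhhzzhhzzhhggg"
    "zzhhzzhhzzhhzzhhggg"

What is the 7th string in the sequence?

zzhhzzhhzzhhzzhhzzhhzzhhggg

Each term is the previous one with zzhh prepended.
From zzhhzzhhzzhhzzhhggg, 2 further steps: zzhhzzhhzzhhzzhhggg → zzhhzzhhzzhhzzhhzzhhggg → (answer).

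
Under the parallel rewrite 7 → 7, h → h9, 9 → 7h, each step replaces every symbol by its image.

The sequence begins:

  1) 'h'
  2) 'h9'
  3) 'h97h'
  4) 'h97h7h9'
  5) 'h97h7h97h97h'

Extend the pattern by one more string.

Rewriting each symbol of h97h7h97h97h: h→h9, 9→7h, 7→7, h→h9, 7→7, h→h9, 9→7h, 7→7, h→h9, 9→7h, 7→7, h→h9, which concatenates to h9 7h 7 h9 7 h9 7h 7 h9 7h 7 h9.

h97h7h97h97h7h97h7h9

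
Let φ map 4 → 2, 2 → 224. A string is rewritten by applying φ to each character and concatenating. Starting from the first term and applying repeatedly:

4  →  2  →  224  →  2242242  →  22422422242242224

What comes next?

22422422242242224224224222422422242242242

Applying the rule to each of the 17 symbols of 22422422242242224 gives the pieces 224 224 2 224 224 2 224 224 224 2 224 224 2 224 224 224 2, which concatenate to the answer.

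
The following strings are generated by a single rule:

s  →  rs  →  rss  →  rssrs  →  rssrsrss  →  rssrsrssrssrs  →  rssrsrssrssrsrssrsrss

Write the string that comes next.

rssrsrssrssrsrssrsrssrssrsrssrssrs

Each term (from the third on) is the previous term followed by the one before it: term 3 = rs·s = rss.
The next term joins rssrsrssrssrsrssrsrss and rssrsrssrssrs.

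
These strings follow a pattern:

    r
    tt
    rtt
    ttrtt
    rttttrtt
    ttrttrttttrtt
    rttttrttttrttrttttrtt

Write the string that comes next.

From term 3 onward, concatenate the second-to-last term with the last: r·tt = rtt, tt·rtt = ttrtt, …
So term 8 is ttrttrttttrtt·rttttrttttrttrttttrtt.

ttrttrttttrttrttttrttttrttrttttrtt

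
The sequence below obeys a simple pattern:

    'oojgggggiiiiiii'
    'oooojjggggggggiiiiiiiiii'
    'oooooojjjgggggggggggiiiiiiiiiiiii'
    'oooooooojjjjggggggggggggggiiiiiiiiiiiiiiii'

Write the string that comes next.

Reading off run lengths: o runs 2, 4, 6, 8; j runs 1, 2, 3, 4; g runs 5, 8, 11, 14; i runs 7, 10, 13, 16 — each is linear in n, where the shown terms are n = 2, 3, 4, 5.
For the next term, n = 6, so the run lengths are 10, 5, 17, 19.

oooooooooojjjjjgggggggggggggggggiiiiiiiiiiiiiiiiiii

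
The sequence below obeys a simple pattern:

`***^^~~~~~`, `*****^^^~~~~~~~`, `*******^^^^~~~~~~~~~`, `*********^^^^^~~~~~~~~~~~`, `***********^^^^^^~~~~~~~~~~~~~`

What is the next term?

*************^^^^^^^~~~~~~~~~~~~~~~

Each string has the form *^{2n-1} ^^{n} ~^{2n+1}, where the shown terms are n = 2, 3, 4, 5, 6.
For the next term, n = 7, so the run lengths are 13, 7, 15.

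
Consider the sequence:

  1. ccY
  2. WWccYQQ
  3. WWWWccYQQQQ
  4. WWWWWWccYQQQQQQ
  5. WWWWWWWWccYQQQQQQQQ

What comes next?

Every step adds WW to the front and QQ to the end of the previous string.
One more step from WWWWWWWWccYQQQQQQQQ gives the answer.

WWWWWWWWWWccYQQQQQQQQQQ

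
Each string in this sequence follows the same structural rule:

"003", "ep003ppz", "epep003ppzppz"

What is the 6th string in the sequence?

s(k+1) = ep·s(k)·ppz, so each term gains ep as a prefix and ppz as a suffix.
From epep003ppzppz, 3 further steps: epep003ppzppz → epepep003ppzppzppz → epepepep003ppzppzppzppz → (answer).

epepepepep003ppzppzppzppzppz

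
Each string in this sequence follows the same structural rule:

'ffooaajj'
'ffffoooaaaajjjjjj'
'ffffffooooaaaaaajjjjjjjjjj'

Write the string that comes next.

ffffffffoooooaaaaaaaajjjjjjjjjjjjjj

Reading off run lengths: f runs 2, 4, 6; o runs 2, 3, 4; a runs 2, 4, 6; j runs 2, 6, 10 — each is linear in n (n = 1, 2, …).
Setting n = 4 gives 8, 5, 8, 14 characters in each block.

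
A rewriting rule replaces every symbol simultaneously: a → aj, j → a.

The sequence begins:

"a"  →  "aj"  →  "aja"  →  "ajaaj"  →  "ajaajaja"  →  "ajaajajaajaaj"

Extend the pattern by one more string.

φ(ajaajajaajaaj) expands symbol-by-symbol to aj a aj aj a aj a aj aj a aj aj a; joining the 13 pieces gives the next term.

ajaajajaajaajajaajaja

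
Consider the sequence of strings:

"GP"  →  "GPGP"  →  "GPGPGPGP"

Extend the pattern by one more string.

GPGPGPGPGPGPGPGP

Each string is two copies of the previous one concatenated.
One more doubling of GPGPGPGP gives the answer.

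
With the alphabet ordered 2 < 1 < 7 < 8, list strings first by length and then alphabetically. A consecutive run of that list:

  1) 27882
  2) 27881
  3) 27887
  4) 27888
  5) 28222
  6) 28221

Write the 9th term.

28212

Continuing the enumeration 3 steps past 28221: 28221 → 28227 → 28228 → (answer).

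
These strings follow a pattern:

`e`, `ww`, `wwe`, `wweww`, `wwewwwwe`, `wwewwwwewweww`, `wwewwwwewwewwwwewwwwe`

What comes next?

Each term (from the third on) is the previous term followed by the one before it: term 3 = ww·e = wwe.
So term 8 is wwewwwwewwewwwwewwwwe·wwewwwwewweww.

wwewwwwewwewwwwewwwwewwewwwwewweww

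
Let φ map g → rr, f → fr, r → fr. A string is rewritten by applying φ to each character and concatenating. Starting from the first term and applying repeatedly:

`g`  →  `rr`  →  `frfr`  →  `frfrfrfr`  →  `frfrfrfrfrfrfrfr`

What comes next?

Rewriting the 16 symbols of frfrfrfrfrfrfrfr one by one yields fr fr fr fr fr fr fr fr fr fr fr fr fr fr fr fr; concatenated:

frfrfrfrfrfrfrfrfrfrfrfrfrfrfrfr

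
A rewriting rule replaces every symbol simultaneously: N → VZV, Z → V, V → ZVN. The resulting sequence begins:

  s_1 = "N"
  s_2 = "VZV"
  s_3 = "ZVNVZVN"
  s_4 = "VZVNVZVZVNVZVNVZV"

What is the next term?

φ(VZVNVZVZVNVZVNVZV) expands symbol-by-symbol to ZVN V ZVN VZV ZVN V ZVN V ZVN VZV ZVN V ZVN VZV ZVN V ZVN; joining the 17 pieces gives the next term.

ZVNVZVNVZVZVNVZVNVZVNVZVZVNVZVNVZVZVNVZVN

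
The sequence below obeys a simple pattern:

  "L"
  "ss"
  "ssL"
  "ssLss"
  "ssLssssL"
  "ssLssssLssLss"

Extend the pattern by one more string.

Each term (from the third on) is the previous term followed by the one before it: term 3 = ss·L = ssL.
So term 7 is ssLssssLssLss·ssLssssL.

ssLssssLssLssssLssssL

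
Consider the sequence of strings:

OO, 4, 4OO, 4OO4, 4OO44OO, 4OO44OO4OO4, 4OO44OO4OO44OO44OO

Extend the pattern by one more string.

4OO44OO4OO44OO44OO4OO44OO4OO4

This is a Fibonacci-style word recurrence s(k) = s(k−1)·s(k−2): e.g. 4·OO = 4OO.
The next term joins 4OO44OO4OO44OO44OO and 4OO44OO4OO4.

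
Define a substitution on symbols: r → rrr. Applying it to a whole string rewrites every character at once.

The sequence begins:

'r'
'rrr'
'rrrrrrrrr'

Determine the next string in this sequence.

rrrrrrrrrrrrrrrrrrrrrrrrrrr

Expanding rrrrrrrrr: r→rrr, r→rrr, r→rrr, r→rrr, r→rrr, r→rrr, r→rrr, r→rrr, r→rrr. Concatenated: rrr rrr rrr rrr rrr rrr rrr rrr rrr.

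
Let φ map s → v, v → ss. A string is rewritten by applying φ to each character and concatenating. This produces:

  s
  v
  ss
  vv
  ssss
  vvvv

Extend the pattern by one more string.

ssssssss

Apply φ to vvvv symbol by symbol: v→ss, v→ss, v→ss, v→ss; joined: ss ss ss ss.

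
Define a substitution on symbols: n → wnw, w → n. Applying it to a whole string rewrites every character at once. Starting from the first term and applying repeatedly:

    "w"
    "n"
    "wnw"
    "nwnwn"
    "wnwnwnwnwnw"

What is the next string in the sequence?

Apply φ to wnwnwnwnwnw symbol by symbol: w→n, n→wnw, w→n, n→wnw, w→n, n→wnw, w→n, n→wnw, w→n, n→wnw, w→n; joined: n wnw n wnw n wnw n wnw n wnw n.

nwnwnwnwnwnwnwnwnwnwn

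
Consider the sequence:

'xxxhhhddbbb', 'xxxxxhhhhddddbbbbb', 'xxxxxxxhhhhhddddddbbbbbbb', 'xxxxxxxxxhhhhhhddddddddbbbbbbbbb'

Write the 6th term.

xxxxxxxxxxxxxhhhhhhhhddddddddddddbbbbbbbbbbbbb

Each string has the form x^{2n+1} h^{n+2} d^{2n} b^{2n+1} (n = 1, 2, …).
Setting n = 6 gives 13, 8, 12, 13 characters in each block.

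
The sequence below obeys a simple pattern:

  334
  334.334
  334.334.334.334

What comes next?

334.334.334.334.334.334.334.334

Every step duplicates the string with '.' between the halves.
So the next term is two copies of 334.334.334.334 with '.' between the halves.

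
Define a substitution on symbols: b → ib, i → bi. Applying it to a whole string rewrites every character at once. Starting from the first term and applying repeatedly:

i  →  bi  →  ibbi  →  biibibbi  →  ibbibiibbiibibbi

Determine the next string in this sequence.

Rewriting the 16 symbols of ibbibiibbiibibbi one by one yields bi ib ib bi ib bi bi ib ib bi bi ib bi ib ib bi; concatenated:

biibibbiibbibiibibbibiibbiibibbi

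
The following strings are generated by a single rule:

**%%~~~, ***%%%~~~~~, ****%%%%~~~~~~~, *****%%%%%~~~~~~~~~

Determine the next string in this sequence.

Reading off run lengths: * runs 2, 3, 4, 5; % runs 2, 3, 4, 5; ~ runs 3, 5, 7, 9 — each is linear in n, where the shown terms are n = 2, 3, 4, 5.
For the next term, n = 6, so the run lengths are 6, 6, 11.

******%%%%%%~~~~~~~~~~~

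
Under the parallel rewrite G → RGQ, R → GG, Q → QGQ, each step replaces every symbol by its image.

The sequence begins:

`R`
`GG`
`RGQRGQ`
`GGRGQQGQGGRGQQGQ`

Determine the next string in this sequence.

Replace each of the 16 characters of GGRGQQGQGGRGQQGQ in place — RGQ RGQ GG RGQ QGQ QGQ RGQ QGQ RGQ RGQ GG RGQ QGQ QGQ RGQ QGQ — and concatenate.

RGQRGQGGRGQQGQQGQRGQQGQRGQRGQGGRGQQGQQGQRGQQGQ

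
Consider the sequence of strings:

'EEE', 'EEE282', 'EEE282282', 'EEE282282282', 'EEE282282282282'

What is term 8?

EEE282282282282282282282

Each term is the previous one with 282 appended.
From EEE282282282282, 3 further steps: EEE282282282282 → EEE282282282282282 → EEE282282282282282282 → (answer).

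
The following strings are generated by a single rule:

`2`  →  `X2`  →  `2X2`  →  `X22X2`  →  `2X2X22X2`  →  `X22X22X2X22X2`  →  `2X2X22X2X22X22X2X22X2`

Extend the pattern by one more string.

From term 3 onward, concatenate the second-to-last term with the last: 2·X2 = 2X2, X2·2X2 = X22X2, …
So term 8 is X22X22X2X22X2·2X2X22X2X22X22X2X22X2.

X22X22X2X22X22X2X22X2X22X22X2X22X2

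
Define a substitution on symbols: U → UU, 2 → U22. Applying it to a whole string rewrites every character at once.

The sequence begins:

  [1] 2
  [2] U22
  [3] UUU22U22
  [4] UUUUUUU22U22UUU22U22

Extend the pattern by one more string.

Replace each of the 20 characters of UUUUUUU22U22UUU22U22 in place — UU UU UU UU UU UU UU U22 U22 UU U22 U22 UU UU UU U22 U22 UU U22 U22 — and concatenate.

UUUUUUUUUUUUUUU22U22UUU22U22UUUUUUU22U22UUU22U22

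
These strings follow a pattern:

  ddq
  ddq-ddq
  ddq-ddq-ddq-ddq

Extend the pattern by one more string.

Each string is two copies of the previous one joined by '-'.
One more doubling of ddq-ddq-ddq-ddq gives the answer.

ddq-ddq-ddq-ddq-ddq-ddq-ddq-ddq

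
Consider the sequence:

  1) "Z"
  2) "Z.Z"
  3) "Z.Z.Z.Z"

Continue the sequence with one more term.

Z.Z.Z.Z.Z.Z.Z.Z

Every step duplicates the string with '.' between the halves.
One more doubling of Z.Z.Z.Z gives the answer.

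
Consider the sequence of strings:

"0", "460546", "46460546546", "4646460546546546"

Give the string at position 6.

Every step adds 46 to the front and 546 to the end of the previous string.
From 4646460546546546, 2 further steps: 4646460546546546 → 464646460546546546546 → (answer).

46464646460546546546546546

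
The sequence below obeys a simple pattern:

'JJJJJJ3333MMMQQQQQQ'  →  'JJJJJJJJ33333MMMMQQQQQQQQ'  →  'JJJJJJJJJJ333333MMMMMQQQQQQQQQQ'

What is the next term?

Term n consists of 2n+2 J's, followed by n+2 3's, followed by n+1 M's, followed by 2n+2 Q's, where the shown terms are n = 2, 3, 4.
Setting n = 5 gives 12, 7, 6, 12 characters in each block.

JJJJJJJJJJJJ3333333MMMMMMQQQQQQQQQQQQ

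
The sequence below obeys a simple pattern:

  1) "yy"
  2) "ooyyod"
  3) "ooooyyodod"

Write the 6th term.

ooooooooooyyododododod

s(k+1) = oo·s(k)·od, so each term gains oo as a prefix and od as a suffix.
From ooooyyodod, 3 further steps: ooooyyodod → ooooooyyododod → ooooooooyyodododod → (answer).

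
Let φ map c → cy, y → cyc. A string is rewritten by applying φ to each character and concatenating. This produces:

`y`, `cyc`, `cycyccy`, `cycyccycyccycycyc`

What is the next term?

cycyccycyccycycyccycyccycycyccycyccycyccy

Applying the rule to each of the 17 symbols of cycyccycyccycycyc gives the pieces cy cyc cy cyc cy cy cyc cy cyc cy cy cyc cy cyc cy cyc cy, which concatenate to the answer.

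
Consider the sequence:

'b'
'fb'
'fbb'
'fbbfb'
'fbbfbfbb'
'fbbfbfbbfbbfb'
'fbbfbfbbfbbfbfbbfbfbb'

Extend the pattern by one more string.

fbbfbfbbfbbfbfbbfbfbbfbbfbfbbfbbfb

Each term (from the third on) is the previous term followed by the one before it: term 3 = fb·b = fbb.
Continuing: fbbfbfbbfbbfbfbbfbfbb · fbbfbfbbfbbfb gives term 8.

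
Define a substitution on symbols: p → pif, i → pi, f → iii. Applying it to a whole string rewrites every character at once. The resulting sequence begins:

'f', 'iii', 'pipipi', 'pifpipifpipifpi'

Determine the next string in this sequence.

φ(pifpipifpipifpi) expands symbol-by-symbol to pif pi iii pif pi pif pi iii pif pi pif pi iii pif pi; joining the 15 pieces gives the next term.

pifpiiiipifpipifpiiiipifpipifpiiiipifpi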